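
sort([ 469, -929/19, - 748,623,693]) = [ - 748, - 929/19 , 469,623,693 ]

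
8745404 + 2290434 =11035838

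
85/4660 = 17/932 = 0.02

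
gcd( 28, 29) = 1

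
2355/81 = 29+2/27 = 29.07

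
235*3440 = 808400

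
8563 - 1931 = 6632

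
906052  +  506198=1412250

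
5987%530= 157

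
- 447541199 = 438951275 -886492474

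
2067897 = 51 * 40547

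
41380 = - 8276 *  ( - 5 )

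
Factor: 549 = 3^2*61^1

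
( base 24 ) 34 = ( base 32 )2C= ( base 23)37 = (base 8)114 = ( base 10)76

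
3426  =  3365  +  61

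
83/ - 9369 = -83/9369 = - 0.01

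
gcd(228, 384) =12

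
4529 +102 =4631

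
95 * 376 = 35720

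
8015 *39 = 312585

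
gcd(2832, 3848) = 8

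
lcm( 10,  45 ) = 90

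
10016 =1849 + 8167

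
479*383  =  183457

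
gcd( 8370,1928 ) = 2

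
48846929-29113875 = 19733054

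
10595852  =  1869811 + 8726041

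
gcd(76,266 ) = 38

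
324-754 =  - 430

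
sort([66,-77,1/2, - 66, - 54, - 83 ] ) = [ - 83, - 77, - 66, - 54,1/2,66]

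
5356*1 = 5356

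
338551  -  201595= 136956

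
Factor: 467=467^1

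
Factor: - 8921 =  - 11^1*811^1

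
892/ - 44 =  - 21 + 8/11 = - 20.27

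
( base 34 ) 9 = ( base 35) 9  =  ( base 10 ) 9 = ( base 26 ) 9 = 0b1001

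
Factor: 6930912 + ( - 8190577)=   -  1259665 = -  5^1*11^1*37^1 * 619^1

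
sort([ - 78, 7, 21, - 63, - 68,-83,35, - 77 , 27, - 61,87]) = [ - 83, - 78, - 77, - 68, - 63, - 61,7,21, 27, 35, 87]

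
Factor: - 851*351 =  - 3^3*13^1* 23^1* 37^1 = - 298701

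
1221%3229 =1221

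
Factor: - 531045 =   -  3^2*5^1*11801^1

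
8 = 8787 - 8779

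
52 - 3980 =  - 3928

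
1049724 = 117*8972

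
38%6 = 2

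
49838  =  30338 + 19500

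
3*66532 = 199596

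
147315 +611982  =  759297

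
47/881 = 47/881 = 0.05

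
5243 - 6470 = -1227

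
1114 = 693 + 421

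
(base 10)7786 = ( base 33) 74V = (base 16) 1E6A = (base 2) 1111001101010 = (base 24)DCA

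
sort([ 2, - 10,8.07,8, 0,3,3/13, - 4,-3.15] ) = [ - 10, - 4,  -  3.15,0,3/13,2, 3,8,  8.07 ]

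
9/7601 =9/7601 = 0.00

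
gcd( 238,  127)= 1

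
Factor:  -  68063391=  - 3^2*11^1*223^1*3083^1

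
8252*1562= 12889624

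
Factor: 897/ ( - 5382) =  - 2^(-1)*3^ ( - 1 ) = -1/6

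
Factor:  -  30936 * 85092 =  - 2632406112 = - 2^5*3^2 * 7^1 *1013^1 * 1289^1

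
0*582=0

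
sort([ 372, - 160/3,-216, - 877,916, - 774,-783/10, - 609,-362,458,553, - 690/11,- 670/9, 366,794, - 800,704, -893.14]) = [-893.14, -877,-800,-774, -609, - 362, - 216, - 783/10, - 670/9, - 690/11, - 160/3,366,372,458, 553, 704,794, 916 ]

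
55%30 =25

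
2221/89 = 2221/89 = 24.96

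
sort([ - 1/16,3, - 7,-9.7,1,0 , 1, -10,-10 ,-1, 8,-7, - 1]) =[ - 10, - 10,-9.7, - 7, - 7, - 1,-1 , - 1/16,0,1, 1, 3,8]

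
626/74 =8 + 17/37=   8.46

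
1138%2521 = 1138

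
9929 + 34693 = 44622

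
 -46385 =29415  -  75800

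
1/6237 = 1/6237 = 0.00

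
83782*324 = 27145368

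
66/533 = 66/533 = 0.12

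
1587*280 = 444360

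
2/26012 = 1/13006  =  0.00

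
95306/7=95306/7 = 13615.14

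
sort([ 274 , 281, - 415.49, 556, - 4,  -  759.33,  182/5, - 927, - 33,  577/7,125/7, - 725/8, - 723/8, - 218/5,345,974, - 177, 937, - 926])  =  [ - 927, - 926,-759.33, - 415.49 , - 177, - 725/8, - 723/8,  -  218/5, - 33, - 4,125/7,  182/5,577/7,274,  281, 345, 556,937, 974] 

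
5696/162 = 2848/81 = 35.16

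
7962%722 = 20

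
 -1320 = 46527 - 47847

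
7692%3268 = 1156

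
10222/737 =10222/737=13.87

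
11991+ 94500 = 106491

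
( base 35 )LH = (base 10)752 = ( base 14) 3ba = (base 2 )1011110000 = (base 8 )1360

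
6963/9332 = 6963/9332 = 0.75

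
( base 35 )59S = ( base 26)9EK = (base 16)1944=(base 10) 6468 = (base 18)11h6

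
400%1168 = 400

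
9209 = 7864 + 1345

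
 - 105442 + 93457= - 11985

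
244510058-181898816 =62611242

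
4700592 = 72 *65286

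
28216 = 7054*4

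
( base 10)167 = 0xA7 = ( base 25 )6H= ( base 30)5h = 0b10100111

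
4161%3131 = 1030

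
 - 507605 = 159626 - 667231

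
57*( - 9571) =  - 545547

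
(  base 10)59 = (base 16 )3b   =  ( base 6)135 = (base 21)2h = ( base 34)1P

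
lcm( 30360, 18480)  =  425040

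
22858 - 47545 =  - 24687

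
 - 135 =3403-3538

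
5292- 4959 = 333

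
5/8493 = 5/8493 =0.00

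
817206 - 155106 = 662100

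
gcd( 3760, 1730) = 10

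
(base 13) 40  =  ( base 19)2e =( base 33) 1J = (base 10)52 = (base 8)64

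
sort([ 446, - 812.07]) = [ - 812.07, 446]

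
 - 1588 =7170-8758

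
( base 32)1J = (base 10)51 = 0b110011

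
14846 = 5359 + 9487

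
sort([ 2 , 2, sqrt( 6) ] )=[ 2 , 2,  sqrt(6) ] 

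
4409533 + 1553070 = 5962603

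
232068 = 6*38678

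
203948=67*3044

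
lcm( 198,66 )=198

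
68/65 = 68/65 = 1.05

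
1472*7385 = 10870720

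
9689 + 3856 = 13545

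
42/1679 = 42/1679= 0.03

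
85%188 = 85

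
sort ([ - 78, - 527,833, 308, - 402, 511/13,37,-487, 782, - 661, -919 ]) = [ - 919,  -  661, - 527, - 487, - 402, - 78, 37, 511/13, 308, 782, 833] 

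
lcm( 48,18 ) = 144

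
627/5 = 125  +  2/5  =  125.40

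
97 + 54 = 151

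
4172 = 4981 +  - 809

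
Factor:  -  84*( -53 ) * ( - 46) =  - 2^3*3^1*7^1*23^1*53^1 = - 204792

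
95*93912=8921640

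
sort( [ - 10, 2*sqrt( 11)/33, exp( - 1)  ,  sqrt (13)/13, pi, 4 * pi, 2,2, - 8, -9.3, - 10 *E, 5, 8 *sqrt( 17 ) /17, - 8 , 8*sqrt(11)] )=[ - 10*E, - 10 , - 9.3, - 8, - 8, 2*sqrt( 11) /33,sqrt(13 ) /13,exp( - 1),  8*sqrt ( 17)/17, 2,2,pi,5,4*pi,8*sqrt(11)] 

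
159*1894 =301146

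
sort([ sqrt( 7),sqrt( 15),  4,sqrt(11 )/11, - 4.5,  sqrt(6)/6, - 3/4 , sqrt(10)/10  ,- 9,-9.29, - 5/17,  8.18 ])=[ - 9.29, - 9,- 4.5,- 3/4,-5/17,sqrt ( 11)/11,sqrt(10)/10, sqrt( 6 ) /6,  sqrt (7) , sqrt( 15 ), 4, 8.18] 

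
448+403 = 851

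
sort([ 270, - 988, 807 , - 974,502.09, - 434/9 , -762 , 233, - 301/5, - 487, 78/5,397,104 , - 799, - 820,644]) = [ - 988, - 974, - 820, - 799, - 762, - 487 , - 301/5, - 434/9,78/5 , 104,233, 270,397, 502.09,644,807 ]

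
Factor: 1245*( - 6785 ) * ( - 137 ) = 3^1*5^2*23^1*59^1*83^1*137^1 = 1157283525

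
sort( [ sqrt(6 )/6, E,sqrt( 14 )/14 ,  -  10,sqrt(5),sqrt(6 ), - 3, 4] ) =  [ - 10, - 3, sqrt(14 ) /14, sqrt(6)/6 , sqrt( 5 ), sqrt ( 6) , E, 4] 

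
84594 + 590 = 85184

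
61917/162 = 20639/54 = 382.20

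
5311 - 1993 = 3318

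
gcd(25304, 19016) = 8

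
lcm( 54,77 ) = 4158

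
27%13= 1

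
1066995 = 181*5895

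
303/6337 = 303/6337 = 0.05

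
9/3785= 9/3785 = 0.00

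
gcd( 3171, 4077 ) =453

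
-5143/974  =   - 6+701/974 = - 5.28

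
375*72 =27000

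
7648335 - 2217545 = 5430790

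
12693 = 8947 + 3746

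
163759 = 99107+64652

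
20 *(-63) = -1260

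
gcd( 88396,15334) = 902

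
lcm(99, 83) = 8217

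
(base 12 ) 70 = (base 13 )66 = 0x54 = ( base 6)220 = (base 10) 84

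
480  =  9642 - 9162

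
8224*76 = 625024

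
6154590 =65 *94686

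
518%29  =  25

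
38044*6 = 228264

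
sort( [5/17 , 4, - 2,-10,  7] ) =[ - 10 ,-2, 5/17,4, 7]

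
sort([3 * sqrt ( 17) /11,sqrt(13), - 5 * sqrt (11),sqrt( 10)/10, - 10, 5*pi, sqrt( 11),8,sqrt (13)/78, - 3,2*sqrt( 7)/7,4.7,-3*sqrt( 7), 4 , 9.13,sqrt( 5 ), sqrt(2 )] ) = [ - 5 *sqrt(11), - 10, - 3*sqrt( 7),-3,sqrt(13 ) /78,sqrt( 10 )/10,2*sqrt( 7) /7,  3*sqrt( 17) /11,sqrt (2),sqrt(5 ), sqrt( 11), sqrt ( 13),4, 4.7,8,9.13 , 5*pi ]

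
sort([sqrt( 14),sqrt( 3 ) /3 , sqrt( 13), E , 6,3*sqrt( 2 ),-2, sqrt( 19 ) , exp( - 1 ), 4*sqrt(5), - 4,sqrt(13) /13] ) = [ - 4, - 2,sqrt (13) /13, exp( - 1 ),sqrt(3 ) /3,E, sqrt( 13 ),sqrt(14), 3*sqrt( 2),sqrt( 19 ),6, 4*sqrt( 5 ) ]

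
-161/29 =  - 161/29 = -5.55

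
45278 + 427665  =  472943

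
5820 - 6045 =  -225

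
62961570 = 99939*630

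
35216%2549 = 2079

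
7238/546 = 517/39 =13.26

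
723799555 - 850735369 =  -126935814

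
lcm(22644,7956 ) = 294372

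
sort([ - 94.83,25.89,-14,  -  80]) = [ - 94.83,-80, - 14, 25.89 ] 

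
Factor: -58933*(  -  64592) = 2^4*7^1*11^1 * 367^1*8419^1=   3806600336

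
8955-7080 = 1875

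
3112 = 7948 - 4836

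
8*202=1616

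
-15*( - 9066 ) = 135990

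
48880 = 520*94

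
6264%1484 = 328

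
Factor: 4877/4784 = 2^( - 4) * 13^(-1 )*23^( - 1)*4877^1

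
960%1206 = 960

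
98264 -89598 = 8666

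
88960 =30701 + 58259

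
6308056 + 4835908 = 11143964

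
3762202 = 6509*578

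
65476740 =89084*735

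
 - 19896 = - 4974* 4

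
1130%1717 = 1130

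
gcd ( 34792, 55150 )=2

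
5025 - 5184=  - 159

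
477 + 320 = 797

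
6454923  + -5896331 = 558592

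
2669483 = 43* 62081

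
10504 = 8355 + 2149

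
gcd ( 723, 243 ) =3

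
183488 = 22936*8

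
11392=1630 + 9762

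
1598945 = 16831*95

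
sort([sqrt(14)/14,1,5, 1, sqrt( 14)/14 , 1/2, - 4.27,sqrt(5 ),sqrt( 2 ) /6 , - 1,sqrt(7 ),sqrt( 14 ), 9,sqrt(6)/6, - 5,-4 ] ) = [ - 5,-4.27, - 4,-1,sqrt( 2 ) /6,sqrt( 14 ) /14, sqrt(14)/14,sqrt ( 6)/6, 1/2,1,1,sqrt(5 ) , sqrt ( 7), sqrt(14),5,9 ]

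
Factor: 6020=2^2*5^1*7^1*43^1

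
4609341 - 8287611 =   -  3678270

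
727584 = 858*848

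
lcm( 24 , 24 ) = 24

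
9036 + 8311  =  17347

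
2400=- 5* (  -  480) 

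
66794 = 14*4771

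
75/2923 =75/2923 = 0.03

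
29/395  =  29/395= 0.07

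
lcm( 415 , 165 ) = 13695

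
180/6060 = 3/101 = 0.03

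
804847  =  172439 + 632408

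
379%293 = 86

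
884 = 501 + 383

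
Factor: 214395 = 3^1 * 5^1 * 14293^1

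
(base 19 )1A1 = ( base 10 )552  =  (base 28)jk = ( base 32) H8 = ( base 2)1000101000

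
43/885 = 43/885 = 0.05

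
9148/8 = 1143+1/2 = 1143.50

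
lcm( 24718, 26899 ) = 914566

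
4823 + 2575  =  7398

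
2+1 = 3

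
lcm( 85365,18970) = 170730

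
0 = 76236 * 0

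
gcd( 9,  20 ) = 1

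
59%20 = 19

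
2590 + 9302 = 11892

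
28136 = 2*14068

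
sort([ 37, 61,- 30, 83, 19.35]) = [-30, 19.35, 37, 61, 83]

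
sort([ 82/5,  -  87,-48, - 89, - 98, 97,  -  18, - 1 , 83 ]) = [-98, - 89,-87, - 48,-18 ,  -  1, 82/5,  83, 97]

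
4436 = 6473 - 2037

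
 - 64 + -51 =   -  115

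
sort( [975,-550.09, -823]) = [ - 823,- 550.09, 975]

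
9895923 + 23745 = 9919668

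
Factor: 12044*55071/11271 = 221091708/3757 = 2^2*3^1* 13^(- 1)*17^( - 2 )*29^1 * 211^1*3011^1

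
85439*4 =341756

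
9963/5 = 1992 + 3/5=1992.60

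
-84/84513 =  - 1 + 28143/28171 = - 0.00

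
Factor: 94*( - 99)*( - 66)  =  614196 = 2^2*3^3*11^2 * 47^1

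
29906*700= 20934200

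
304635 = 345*883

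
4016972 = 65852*61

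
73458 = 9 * 8162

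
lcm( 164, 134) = 10988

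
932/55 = 16+ 52/55 = 16.95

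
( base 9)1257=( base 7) 2515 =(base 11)788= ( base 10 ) 943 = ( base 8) 1657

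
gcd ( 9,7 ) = 1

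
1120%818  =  302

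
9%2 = 1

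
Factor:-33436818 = - 2^1*3^2*761^1*2441^1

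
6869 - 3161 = 3708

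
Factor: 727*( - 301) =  - 218827 = - 7^1*43^1 * 727^1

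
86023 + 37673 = 123696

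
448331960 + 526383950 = 974715910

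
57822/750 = 77+12/125= 77.10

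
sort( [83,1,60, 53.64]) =[1, 53.64,60, 83] 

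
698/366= 349/183= 1.91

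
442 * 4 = 1768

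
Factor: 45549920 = 2^5*5^1*13^1 * 61^1 * 359^1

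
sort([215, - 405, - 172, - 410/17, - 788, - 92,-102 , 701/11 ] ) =[ - 788, - 405 , - 172, - 102 , - 92, - 410/17, 701/11,215 ] 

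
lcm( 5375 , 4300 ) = 21500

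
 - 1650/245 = -7 + 13/49 = - 6.73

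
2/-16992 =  - 1/8496=-  0.00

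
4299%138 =21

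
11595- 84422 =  - 72827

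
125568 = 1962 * 64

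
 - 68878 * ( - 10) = 688780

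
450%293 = 157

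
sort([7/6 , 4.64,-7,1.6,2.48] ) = [ - 7,  7/6,1.6, 2.48, 4.64 ]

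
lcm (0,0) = 0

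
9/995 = 9/995 =0.01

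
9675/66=3225/22 = 146.59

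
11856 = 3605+8251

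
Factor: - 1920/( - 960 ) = 2^1= 2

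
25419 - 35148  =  -9729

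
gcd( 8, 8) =8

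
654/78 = 109/13=8.38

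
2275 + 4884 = 7159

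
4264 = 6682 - 2418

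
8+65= 73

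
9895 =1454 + 8441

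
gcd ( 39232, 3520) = 64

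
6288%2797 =694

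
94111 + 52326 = 146437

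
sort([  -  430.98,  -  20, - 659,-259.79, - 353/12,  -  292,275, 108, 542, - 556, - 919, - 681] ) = [  -  919, - 681,  -  659, - 556, - 430.98, - 292,-259.79, - 353/12, - 20, 108, 275,542]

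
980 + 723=1703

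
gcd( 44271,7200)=9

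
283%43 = 25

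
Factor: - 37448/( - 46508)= 2^1*7^(-1)*11^ (  -  1 )  *  31^1 = 62/77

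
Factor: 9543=3^1*3181^1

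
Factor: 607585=5^1  *11^1*11047^1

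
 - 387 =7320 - 7707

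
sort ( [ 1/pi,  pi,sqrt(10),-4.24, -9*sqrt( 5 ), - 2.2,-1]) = [ - 9*sqrt(5), - 4.24, - 2.2 , - 1,1/pi,pi, sqrt(10 )] 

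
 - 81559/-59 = 1382 + 21/59 =1382.36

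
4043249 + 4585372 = 8628621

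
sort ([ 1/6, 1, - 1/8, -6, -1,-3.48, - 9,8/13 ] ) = [-9 ,  -  6, - 3.48,  -  1 , - 1/8, 1/6,8/13,1 ] 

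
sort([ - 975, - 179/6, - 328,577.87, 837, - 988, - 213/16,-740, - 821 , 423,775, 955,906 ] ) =[- 988, - 975, - 821, - 740,  -  328, - 179/6, - 213/16, 423,577.87, 775,837, 906,955]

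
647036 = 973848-326812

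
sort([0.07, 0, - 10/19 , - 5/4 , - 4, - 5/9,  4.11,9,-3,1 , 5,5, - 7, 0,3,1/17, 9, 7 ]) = [ - 7, - 4,-3 , -5/4, - 5/9, - 10/19,0,0, 1/17,0.07, 1, 3, 4.11,  5, 5, 7,9, 9 ]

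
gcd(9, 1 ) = 1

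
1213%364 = 121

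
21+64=85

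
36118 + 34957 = 71075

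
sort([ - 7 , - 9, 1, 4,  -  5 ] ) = [ - 9,-7, - 5, 1, 4 ] 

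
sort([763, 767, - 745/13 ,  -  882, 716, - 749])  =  [ - 882, - 749, - 745/13, 716, 763,767 ]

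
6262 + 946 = 7208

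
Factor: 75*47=3^1*5^2 * 47^1 =3525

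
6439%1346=1055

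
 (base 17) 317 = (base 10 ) 891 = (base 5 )12031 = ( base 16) 37B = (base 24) 1D3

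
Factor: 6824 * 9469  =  64616456 = 2^3*17^1*557^1*853^1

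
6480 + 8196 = 14676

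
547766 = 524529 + 23237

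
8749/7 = 8749/7 = 1249.86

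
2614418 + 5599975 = 8214393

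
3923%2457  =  1466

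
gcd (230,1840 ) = 230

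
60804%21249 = 18306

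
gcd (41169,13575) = 3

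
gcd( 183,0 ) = 183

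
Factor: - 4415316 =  - 2^2*3^1 * 101^1 *3643^1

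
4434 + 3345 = 7779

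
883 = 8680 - 7797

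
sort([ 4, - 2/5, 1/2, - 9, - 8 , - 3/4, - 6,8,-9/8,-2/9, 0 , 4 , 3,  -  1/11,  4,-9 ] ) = [ -9,- 9, - 8, - 6 , - 9/8, - 3/4 ,-2/5,-2/9, - 1/11,0,  1/2, 3, 4,  4, 4 , 8 ] 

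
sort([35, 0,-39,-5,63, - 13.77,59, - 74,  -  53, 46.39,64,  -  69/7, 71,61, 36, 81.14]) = [ - 74, - 53,-39,  -  13.77, - 69/7,-5 , 0,  35, 36, 46.39, 59 , 61, 63, 64,71,  81.14] 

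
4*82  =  328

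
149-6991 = - 6842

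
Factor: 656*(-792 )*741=  -  384988032 = -2^7*3^3*11^1 * 13^1*19^1*41^1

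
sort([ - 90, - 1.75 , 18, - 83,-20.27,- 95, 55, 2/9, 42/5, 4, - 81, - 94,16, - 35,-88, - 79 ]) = [ - 95, - 94, - 90,-88,  -  83, - 81,  -  79,-35,-20.27, - 1.75, 2/9, 4,  42/5,16, 18 , 55 ]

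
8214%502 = 182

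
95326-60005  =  35321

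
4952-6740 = -1788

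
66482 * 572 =38027704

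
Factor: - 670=-2^1* 5^1*67^1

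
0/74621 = 0 = 0.00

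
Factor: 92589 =3^1*7^1*4409^1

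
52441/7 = 7491+4/7 = 7491.57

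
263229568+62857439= 326087007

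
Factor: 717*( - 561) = -3^2 * 11^1*17^1*239^1 = - 402237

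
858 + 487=1345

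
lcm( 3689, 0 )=0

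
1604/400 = 4 + 1/100  =  4.01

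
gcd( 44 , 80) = 4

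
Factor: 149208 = 2^3*3^1 * 6217^1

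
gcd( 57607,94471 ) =1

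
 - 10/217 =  - 1+207/217 = -0.05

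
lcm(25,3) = 75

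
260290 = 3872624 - 3612334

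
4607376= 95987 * 48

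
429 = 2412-1983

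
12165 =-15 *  (-811 ) 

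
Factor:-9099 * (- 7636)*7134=495670063176 = 2^3*3^4*23^1*29^1*41^1*83^1*337^1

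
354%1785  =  354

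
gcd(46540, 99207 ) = 1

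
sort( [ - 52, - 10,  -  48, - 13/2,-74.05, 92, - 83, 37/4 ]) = [-83,-74.05,  -  52,-48, - 10,-13/2, 37/4,  92] 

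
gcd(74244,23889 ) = 3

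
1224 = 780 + 444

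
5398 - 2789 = 2609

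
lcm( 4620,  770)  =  4620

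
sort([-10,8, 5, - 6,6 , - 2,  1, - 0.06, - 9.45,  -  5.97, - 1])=[ - 10, - 9.45, - 6,-5.97, - 2, - 1, - 0.06, 1, 5 , 6,8 ] 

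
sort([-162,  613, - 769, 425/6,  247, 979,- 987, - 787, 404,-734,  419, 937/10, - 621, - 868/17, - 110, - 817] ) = [ - 987, - 817 ,  -  787 , - 769, - 734,-621,- 162, - 110,-868/17, 425/6,937/10,  247, 404, 419, 613, 979 ] 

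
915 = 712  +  203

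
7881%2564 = 189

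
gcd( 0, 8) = 8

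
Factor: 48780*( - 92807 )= - 4527125460   =  - 2^2*3^2 * 5^1*11^2*13^1 * 59^1*271^1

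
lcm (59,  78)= 4602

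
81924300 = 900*91027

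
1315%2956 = 1315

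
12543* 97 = 1216671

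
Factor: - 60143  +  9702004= 9641861 = 83^1 * 116167^1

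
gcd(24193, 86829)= 1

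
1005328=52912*19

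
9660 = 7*1380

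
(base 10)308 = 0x134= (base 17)112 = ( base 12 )218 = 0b100110100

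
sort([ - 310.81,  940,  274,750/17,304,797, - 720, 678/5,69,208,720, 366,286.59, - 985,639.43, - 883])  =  [ - 985, - 883, -720, - 310.81,750/17, 69, 678/5 , 208, 274,286.59, 304,  366,  639.43,  720, 797,940] 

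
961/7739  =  961/7739 =0.12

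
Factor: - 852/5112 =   -  2^(-1) * 3^( - 1) = -1/6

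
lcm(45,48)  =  720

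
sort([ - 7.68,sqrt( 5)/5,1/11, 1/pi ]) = [ - 7.68, 1/11,1/pi , sqrt(5) /5] 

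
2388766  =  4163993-1775227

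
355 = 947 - 592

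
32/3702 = 16/1851 = 0.01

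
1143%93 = 27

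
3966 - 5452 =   -  1486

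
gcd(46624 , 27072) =1504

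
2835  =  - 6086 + 8921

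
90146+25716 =115862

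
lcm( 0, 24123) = 0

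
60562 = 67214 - 6652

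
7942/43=184 + 30/43=184.70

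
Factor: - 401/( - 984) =2^( - 3) * 3^ ( - 1)*41^( - 1)*401^1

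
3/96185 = 3/96185 = 0.00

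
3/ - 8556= -1/2852=- 0.00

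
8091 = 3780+4311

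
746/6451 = 746/6451 = 0.12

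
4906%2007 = 892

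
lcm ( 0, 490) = 0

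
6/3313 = 6/3313 =0.00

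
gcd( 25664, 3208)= 3208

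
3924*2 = 7848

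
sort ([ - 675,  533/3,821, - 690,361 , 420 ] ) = [ - 690,-675,533/3, 361,420, 821] 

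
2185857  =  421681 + 1764176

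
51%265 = 51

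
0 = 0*5537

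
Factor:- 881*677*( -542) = 323268854 = 2^1*271^1*677^1*881^1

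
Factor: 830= 2^1 * 5^1*83^1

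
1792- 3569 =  -1777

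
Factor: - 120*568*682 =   -  2^7*3^1*5^1*11^1*31^1*71^1 = - 46485120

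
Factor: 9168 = 2^4*3^1*191^1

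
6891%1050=591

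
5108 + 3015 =8123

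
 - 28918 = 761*( - 38 ) 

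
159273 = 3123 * 51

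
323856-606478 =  -282622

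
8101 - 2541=5560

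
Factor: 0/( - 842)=0 = 0^1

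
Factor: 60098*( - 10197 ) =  - 2^1*3^2*11^1*103^1  *151^1*199^1 = - 612819306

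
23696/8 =2962  =  2962.00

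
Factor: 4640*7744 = 2^11*5^1*11^2*29^1 =35932160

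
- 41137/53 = -777+44/53 = -776.17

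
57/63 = 19/21 = 0.90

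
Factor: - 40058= - 2^1  *20029^1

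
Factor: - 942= - 2^1*3^1 * 157^1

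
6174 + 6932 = 13106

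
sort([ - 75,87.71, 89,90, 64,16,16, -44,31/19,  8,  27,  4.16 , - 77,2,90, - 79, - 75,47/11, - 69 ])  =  [ - 79 ,-77, - 75, - 75, - 69,-44,  31/19, 2,  4.16, 47/11,8, 16 , 16,27,64,  87.71, 89 , 90,90]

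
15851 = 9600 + 6251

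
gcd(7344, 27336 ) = 408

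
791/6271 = 791/6271 = 0.13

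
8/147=8/147 = 0.05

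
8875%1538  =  1185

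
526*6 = 3156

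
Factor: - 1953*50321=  -3^2*7^1*31^1*50321^1 =- 98276913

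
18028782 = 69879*258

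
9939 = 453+9486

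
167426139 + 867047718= 1034473857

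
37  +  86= 123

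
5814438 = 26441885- 20627447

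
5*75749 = 378745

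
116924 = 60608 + 56316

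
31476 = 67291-35815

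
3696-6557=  - 2861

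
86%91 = 86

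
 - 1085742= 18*( - 60319)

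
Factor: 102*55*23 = 129030 = 2^1*3^1*5^1*11^1*17^1*23^1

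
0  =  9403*0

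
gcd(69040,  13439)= 1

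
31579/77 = 410 + 9/77 = 410.12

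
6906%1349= 161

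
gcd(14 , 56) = 14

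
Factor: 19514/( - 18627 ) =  - 2^1*3^(-1)*7^(  -  1)*11^1 = - 22/21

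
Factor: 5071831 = 17^1*298343^1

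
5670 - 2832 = 2838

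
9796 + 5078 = 14874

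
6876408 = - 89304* ( - 77 )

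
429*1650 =707850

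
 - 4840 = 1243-6083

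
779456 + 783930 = 1563386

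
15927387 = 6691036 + 9236351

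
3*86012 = 258036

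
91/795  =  91/795 = 0.11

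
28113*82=2305266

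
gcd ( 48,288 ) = 48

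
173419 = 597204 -423785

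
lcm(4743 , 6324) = 18972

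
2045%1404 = 641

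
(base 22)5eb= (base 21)649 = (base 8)5263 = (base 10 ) 2739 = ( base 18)883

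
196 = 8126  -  7930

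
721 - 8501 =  - 7780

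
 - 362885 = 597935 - 960820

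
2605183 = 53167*49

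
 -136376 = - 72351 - 64025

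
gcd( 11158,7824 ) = 2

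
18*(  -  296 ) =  - 5328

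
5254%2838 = 2416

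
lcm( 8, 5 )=40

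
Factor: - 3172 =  - 2^2*13^1* 61^1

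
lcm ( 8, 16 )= 16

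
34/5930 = 17/2965 = 0.01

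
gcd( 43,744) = 1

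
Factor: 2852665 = 5^1*47^1*61^1*199^1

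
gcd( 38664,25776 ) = 12888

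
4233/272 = 249/16 = 15.56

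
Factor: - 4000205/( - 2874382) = 2^( - 1)*5^1*7^ ( - 1)* 11^1*31^( - 1)*37^(-1)*179^ ( - 1)  *  257^1*283^1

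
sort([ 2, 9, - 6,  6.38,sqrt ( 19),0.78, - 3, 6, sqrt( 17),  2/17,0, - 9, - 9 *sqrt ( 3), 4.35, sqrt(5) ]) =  [ - 9*sqrt( 3), - 9,-6, - 3,0, 2/17, 0.78,2,  sqrt(5),  sqrt(17),  4.35, sqrt(19),6,6.38, 9 ] 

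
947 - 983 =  - 36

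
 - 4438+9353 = 4915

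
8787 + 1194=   9981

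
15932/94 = 169 + 23/47 = 169.49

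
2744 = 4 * 686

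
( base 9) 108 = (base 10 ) 89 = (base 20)49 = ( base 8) 131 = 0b1011001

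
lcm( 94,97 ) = 9118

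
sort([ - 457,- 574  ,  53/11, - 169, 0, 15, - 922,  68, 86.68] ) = [ - 922,-574, - 457, - 169 , 0,53/11, 15,  68,86.68]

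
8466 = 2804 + 5662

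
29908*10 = 299080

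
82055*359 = 29457745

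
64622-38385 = 26237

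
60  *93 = 5580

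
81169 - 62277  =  18892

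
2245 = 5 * 449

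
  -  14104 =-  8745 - 5359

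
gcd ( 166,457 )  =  1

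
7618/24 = 317 + 5/12 = 317.42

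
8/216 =1/27 = 0.04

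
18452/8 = 4613/2  =  2306.50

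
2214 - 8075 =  - 5861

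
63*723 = 45549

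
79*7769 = 613751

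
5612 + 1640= 7252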